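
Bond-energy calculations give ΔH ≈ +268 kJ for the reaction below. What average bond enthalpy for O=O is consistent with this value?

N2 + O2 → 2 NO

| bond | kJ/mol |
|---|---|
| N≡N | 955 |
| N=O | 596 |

Let D be the O=O bond energy.
Σ(broken) = 1×955 + 1×D = 955 + D
Σ(formed) = 2×596 = 1192
ΔH = Σ(broken) − Σ(formed) = (955 + D) − (1192) = −237 + D
Setting this equal to +268 kJ gives D = 505 kJ/mol.

D(O=O) ≈ 505 kJ/mol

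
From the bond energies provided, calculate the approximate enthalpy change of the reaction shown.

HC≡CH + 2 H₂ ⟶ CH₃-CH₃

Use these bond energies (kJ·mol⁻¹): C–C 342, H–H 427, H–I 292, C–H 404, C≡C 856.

ΔH ≈ −248 kJ

Bonds broken (reactants):
  C≡C: 1 × 856 = 856
  C–H: 2 × 404 = 808
  H–H: 2 × 427 = 854
  Σ(broken) = 2518 kJ
Bonds formed (products):
  C–C: 1 × 342 = 342
  C–H: 6 × 404 = 2424
  Σ(formed) = 2766 kJ
ΔH = Σ(broken) − Σ(formed) = 2518 − 2766 = −248 kJ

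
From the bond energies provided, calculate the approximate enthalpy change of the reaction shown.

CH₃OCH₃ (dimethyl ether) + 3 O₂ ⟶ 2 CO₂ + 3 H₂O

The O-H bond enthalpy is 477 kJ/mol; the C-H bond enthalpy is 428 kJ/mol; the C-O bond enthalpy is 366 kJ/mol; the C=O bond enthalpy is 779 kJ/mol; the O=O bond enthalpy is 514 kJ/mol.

ΔH ≈ −1136 kJ

Bonds broken (reactants):
  C-H: 6 × 428 = 2568
  C-O: 2 × 366 = 732
  O=O: 3 × 514 = 1542
  Σ(broken) = 4842 kJ
Bonds formed (products):
  C=O: 4 × 779 = 3116
  O-H: 6 × 477 = 2862
  Σ(formed) = 5978 kJ
ΔH = Σ(broken) − Σ(formed) = 4842 − 5978 = −1136 kJ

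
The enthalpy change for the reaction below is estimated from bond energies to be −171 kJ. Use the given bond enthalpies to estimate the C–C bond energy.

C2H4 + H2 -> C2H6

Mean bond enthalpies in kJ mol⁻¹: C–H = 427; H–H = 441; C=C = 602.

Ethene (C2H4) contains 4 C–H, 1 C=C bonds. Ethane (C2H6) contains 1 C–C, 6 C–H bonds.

Let D be the C–C bond energy.
Σ(broken) = 4×427 + 1×602 + 1×441 = 2751
Σ(formed) = 1×D + 6×427 = 2562 + D
ΔH = Σ(broken) − Σ(formed) = (2751) − (2562 + D) = +189 − D
Setting this equal to −171 kJ gives D = 360 kJ/mol.

D(C–C) ≈ 360 kJ/mol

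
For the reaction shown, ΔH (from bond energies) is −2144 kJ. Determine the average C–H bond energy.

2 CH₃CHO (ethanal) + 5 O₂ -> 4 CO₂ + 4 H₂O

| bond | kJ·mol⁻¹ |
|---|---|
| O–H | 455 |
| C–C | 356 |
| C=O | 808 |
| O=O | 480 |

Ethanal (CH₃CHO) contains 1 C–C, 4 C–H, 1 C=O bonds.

D(C–H) ≈ 404 kJ/mol

Let D be the C–H bond energy.
Σ(broken) = 2×356 + 8×D + 2×808 + 5×480 = 4728 + 8D
Σ(formed) = 8×808 + 8×455 = 10104
ΔH = Σ(broken) − Σ(formed) = (4728 + 8D) − (10104) = −5376 + 8D
Setting this equal to −2144 kJ gives 8D = 3232, so D = 404 kJ/mol.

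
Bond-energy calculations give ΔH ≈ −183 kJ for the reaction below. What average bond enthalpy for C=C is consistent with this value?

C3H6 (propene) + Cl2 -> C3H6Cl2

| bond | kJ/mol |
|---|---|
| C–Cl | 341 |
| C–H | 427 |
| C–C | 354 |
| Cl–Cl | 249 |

Let D be the C=C bond energy.
Σ(broken) = 1×354 + 6×427 + 1×D + 1×249 = 3165 + D
Σ(formed) = 2×354 + 2×341 + 6×427 = 3952
ΔH = Σ(broken) − Σ(formed) = (3165 + D) − (3952) = −787 + D
Setting this equal to −183 kJ gives D = 604 kJ/mol.

D(C=C) ≈ 604 kJ/mol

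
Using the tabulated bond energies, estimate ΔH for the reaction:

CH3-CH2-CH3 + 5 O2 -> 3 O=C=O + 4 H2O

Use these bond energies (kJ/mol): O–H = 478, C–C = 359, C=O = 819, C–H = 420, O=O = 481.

Bonds broken (reactants):
  C–C: 2 × 359 = 718
  C–H: 8 × 420 = 3360
  O=O: 5 × 481 = 2405
  Σ(broken) = 6483 kJ
Bonds formed (products):
  C=O: 6 × 819 = 4914
  O–H: 8 × 478 = 3824
  Σ(formed) = 8738 kJ
ΔH = Σ(broken) − Σ(formed) = 6483 − 8738 = −2255 kJ

ΔH ≈ −2255 kJ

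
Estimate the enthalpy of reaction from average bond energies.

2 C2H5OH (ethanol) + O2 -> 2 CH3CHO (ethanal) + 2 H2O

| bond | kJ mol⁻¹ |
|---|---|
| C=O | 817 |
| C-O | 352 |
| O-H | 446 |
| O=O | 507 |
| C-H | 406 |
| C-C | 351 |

Bonds broken (reactants):
  C-C: 2 × 351 = 702
  C-H: 10 × 406 = 4060
  C-O: 2 × 352 = 704
  O-H: 2 × 446 = 892
  O=O: 1 × 507 = 507
  Σ(broken) = 6865 kJ
Bonds formed (products):
  C-C: 2 × 351 = 702
  C-H: 8 × 406 = 3248
  C=O: 2 × 817 = 1634
  O-H: 4 × 446 = 1784
  Σ(formed) = 7368 kJ
ΔH = Σ(broken) − Σ(formed) = 6865 − 7368 = −503 kJ

ΔH ≈ −503 kJ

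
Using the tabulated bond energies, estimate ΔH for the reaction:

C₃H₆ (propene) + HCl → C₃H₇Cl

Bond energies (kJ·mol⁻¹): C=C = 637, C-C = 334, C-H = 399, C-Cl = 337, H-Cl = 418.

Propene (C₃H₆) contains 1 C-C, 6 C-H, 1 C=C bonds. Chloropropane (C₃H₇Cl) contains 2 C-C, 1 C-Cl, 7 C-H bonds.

Bonds broken (reactants):
  C-C: 1 × 334 = 334
  C-H: 6 × 399 = 2394
  C=C: 1 × 637 = 637
  H-Cl: 1 × 418 = 418
  Σ(broken) = 3783 kJ
Bonds formed (products):
  C-C: 2 × 334 = 668
  C-Cl: 1 × 337 = 337
  C-H: 7 × 399 = 2793
  Σ(formed) = 3798 kJ
ΔH = Σ(broken) − Σ(formed) = 3783 − 3798 = −15 kJ

ΔH ≈ −15 kJ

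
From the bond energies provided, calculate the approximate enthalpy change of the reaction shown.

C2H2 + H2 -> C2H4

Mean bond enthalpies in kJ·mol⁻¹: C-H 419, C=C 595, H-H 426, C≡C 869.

ΔH ≈ −138 kJ

Bonds broken (reactants):
  C≡C: 1 × 869 = 869
  C-H: 2 × 419 = 838
  H-H: 1 × 426 = 426
  Σ(broken) = 2133 kJ
Bonds formed (products):
  C-H: 4 × 419 = 1676
  C=C: 1 × 595 = 595
  Σ(formed) = 2271 kJ
ΔH = Σ(broken) − Σ(formed) = 2133 − 2271 = −138 kJ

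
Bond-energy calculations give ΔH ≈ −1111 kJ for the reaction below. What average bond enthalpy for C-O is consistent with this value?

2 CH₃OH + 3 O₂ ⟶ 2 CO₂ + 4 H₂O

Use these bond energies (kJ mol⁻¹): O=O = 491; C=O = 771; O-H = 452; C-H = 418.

D(C-O) ≈ 352 kJ/mol

Let D be the C-O bond energy.
Σ(broken) = 6×418 + 2×D + 2×452 + 3×491 = 4885 + 2D
Σ(formed) = 4×771 + 8×452 = 6700
ΔH = Σ(broken) − Σ(formed) = (4885 + 2D) − (6700) = −1815 + 2D
Setting this equal to −1111 kJ gives 2D = 704, so D = 352 kJ/mol.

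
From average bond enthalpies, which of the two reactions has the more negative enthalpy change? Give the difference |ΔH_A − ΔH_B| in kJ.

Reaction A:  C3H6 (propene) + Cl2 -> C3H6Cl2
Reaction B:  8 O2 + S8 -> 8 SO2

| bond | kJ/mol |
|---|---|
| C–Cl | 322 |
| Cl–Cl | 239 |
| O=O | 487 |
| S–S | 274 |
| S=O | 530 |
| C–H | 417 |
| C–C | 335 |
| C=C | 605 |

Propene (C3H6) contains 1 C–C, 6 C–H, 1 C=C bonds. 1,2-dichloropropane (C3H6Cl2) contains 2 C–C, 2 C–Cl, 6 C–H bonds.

Reaction A:
  Bonds broken (reactants):
    C–C: 1 × 335 = 335
    C–H: 6 × 417 = 2502
    C=C: 1 × 605 = 605
    Cl–Cl: 1 × 239 = 239
    Σ(broken) = 3681 kJ
  Bonds formed (products):
    C–C: 2 × 335 = 670
    C–Cl: 2 × 322 = 644
    C–H: 6 × 417 = 2502
    Σ(formed) = 3816 kJ
  ΔH_A = 3681 − 3816 = −135 kJ
Reaction B:
  Bonds broken (reactants):
    O=O: 8 × 487 = 3896
    S–S: 8 × 274 = 2192
    Σ(broken) = 6088 kJ
  Bonds formed (products):
    S=O: 16 × 530 = 8480
    Σ(formed) = 8480 kJ
  ΔH_B = 6088 − 8480 = −2392 kJ
ΔH_A − ΔH_B = +2257 kJ, so reaction B has the more negative ΔH; |ΔH_A − ΔH_B| = 2257 kJ.

Reaction B, by 2257 kJ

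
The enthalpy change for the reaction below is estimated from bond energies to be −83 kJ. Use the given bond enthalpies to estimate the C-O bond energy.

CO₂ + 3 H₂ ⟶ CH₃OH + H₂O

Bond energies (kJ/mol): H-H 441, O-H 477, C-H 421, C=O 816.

Let D be the C-O bond energy.
Σ(broken) = 2×816 + 3×441 = 2955
Σ(formed) = 3×421 + 1×D + 3×477 = 2694 + D
ΔH = Σ(broken) − Σ(formed) = (2955) − (2694 + D) = +261 − D
Setting this equal to −83 kJ gives D = 344 kJ/mol.

D(C-O) ≈ 344 kJ/mol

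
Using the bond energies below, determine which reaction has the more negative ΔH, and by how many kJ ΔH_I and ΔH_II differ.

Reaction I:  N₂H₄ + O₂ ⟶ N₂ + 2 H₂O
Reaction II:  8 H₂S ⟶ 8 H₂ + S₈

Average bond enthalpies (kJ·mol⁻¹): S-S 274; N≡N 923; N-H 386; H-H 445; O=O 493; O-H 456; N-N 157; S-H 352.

Reaction I:
  Bonds broken (reactants):
    N-H: 4 × 386 = 1544
    N-N: 1 × 157 = 157
    O=O: 1 × 493 = 493
    Σ(broken) = 2194 kJ
  Bonds formed (products):
    N≡N: 1 × 923 = 923
    O-H: 4 × 456 = 1824
    Σ(formed) = 2747 kJ
  ΔH_I = 2194 − 2747 = −553 kJ
Reaction II:
  Bonds broken (reactants):
    S-H: 16 × 352 = 5632
    Σ(broken) = 5632 kJ
  Bonds formed (products):
    H-H: 8 × 445 = 3560
    S-S: 8 × 274 = 2192
    Σ(formed) = 5752 kJ
  ΔH_II = 5632 − 5752 = −120 kJ
ΔH_I − ΔH_II = −433 kJ, so reaction I has the more negative ΔH; |ΔH_I − ΔH_II| = 433 kJ.

Reaction I, by 433 kJ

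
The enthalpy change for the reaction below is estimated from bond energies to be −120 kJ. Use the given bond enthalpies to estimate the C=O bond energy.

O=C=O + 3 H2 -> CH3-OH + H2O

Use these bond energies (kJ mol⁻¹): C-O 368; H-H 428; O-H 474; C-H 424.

D(C=O) ≈ 829 kJ/mol

Let D be the C=O bond energy.
Σ(broken) = 2×D + 3×428 = 1284 + 2D
Σ(formed) = 3×424 + 1×368 + 3×474 = 3062
ΔH = Σ(broken) − Σ(formed) = (1284 + 2D) − (3062) = −1778 + 2D
Setting this equal to −120 kJ gives 2D = 1658, so D = 829 kJ/mol.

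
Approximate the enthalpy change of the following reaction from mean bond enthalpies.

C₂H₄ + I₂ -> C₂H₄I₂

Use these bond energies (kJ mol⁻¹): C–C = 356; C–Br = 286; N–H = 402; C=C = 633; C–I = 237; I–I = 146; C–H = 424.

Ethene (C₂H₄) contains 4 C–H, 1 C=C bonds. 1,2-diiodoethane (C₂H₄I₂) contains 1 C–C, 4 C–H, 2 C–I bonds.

ΔH ≈ −51 kJ

Bonds broken (reactants):
  C–H: 4 × 424 = 1696
  C=C: 1 × 633 = 633
  I–I: 1 × 146 = 146
  Σ(broken) = 2475 kJ
Bonds formed (products):
  C–C: 1 × 356 = 356
  C–H: 4 × 424 = 1696
  C–I: 2 × 237 = 474
  Σ(formed) = 2526 kJ
ΔH = Σ(broken) − Σ(formed) = 2475 − 2526 = −51 kJ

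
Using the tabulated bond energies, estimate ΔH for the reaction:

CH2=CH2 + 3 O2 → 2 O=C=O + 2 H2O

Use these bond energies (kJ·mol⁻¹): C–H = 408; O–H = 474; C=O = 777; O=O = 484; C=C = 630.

Bonds broken (reactants):
  C–H: 4 × 408 = 1632
  C=C: 1 × 630 = 630
  O=O: 3 × 484 = 1452
  Σ(broken) = 3714 kJ
Bonds formed (products):
  C=O: 4 × 777 = 3108
  O–H: 4 × 474 = 1896
  Σ(formed) = 5004 kJ
ΔH = Σ(broken) − Σ(formed) = 3714 − 5004 = −1290 kJ

ΔH ≈ −1290 kJ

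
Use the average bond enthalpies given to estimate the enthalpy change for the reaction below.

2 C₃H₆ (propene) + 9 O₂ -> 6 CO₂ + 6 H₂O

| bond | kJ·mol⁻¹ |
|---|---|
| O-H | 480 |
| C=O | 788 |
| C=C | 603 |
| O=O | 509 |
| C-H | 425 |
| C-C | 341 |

Bonds broken (reactants):
  C-C: 2 × 341 = 682
  C-H: 12 × 425 = 5100
  C=C: 2 × 603 = 1206
  O=O: 9 × 509 = 4581
  Σ(broken) = 11569 kJ
Bonds formed (products):
  C=O: 12 × 788 = 9456
  O-H: 12 × 480 = 5760
  Σ(formed) = 15216 kJ
ΔH = Σ(broken) − Σ(formed) = 11569 − 15216 = −3647 kJ

ΔH ≈ −3647 kJ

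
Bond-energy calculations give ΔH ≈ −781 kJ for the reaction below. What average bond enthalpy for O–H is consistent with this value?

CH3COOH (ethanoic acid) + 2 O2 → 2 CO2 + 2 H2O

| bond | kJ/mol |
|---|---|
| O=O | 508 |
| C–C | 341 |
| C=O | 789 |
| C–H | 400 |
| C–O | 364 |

D(O–H) ≈ 445 kJ/mol

Let D be the O–H bond energy.
Σ(broken) = 1×341 + 3×400 + 1×364 + 1×789 + 1×D + 2×508 = 3710 + D
Σ(formed) = 4×789 + 4×D = 3156 + 4D
ΔH = Σ(broken) − Σ(formed) = (3710 + D) − (3156 + 4D) = +554 − 3D
Setting this equal to −781 kJ gives 3D = 1335, so D = 445 kJ/mol.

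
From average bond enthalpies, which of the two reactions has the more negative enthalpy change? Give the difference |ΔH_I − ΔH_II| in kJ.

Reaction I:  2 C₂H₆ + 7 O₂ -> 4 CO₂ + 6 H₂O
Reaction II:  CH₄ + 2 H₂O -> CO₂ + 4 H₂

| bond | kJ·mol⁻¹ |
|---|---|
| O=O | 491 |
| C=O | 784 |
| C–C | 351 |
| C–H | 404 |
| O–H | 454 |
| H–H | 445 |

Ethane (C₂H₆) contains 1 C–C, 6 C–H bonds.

Reaction I:
  Bonds broken (reactants):
    C–C: 2 × 351 = 702
    C–H: 12 × 404 = 4848
    O=O: 7 × 491 = 3437
    Σ(broken) = 8987 kJ
  Bonds formed (products):
    C=O: 8 × 784 = 6272
    O–H: 12 × 454 = 5448
    Σ(formed) = 11720 kJ
  ΔH_I = 8987 − 11720 = −2733 kJ
Reaction II:
  Bonds broken (reactants):
    C–H: 4 × 404 = 1616
    O–H: 4 × 454 = 1816
    Σ(broken) = 3432 kJ
  Bonds formed (products):
    C=O: 2 × 784 = 1568
    H–H: 4 × 445 = 1780
    Σ(formed) = 3348 kJ
  ΔH_II = 3432 − 3348 = +84 kJ
ΔH_I − ΔH_II = −2817 kJ, so reaction I has the more negative ΔH; |ΔH_I − ΔH_II| = 2817 kJ.

Reaction I, by 2817 kJ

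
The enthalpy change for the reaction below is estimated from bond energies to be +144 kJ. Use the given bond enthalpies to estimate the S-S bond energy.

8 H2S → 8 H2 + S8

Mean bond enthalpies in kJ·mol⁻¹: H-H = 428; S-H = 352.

D(S-S) ≈ 258 kJ/mol

Let D be the S-S bond energy.
Σ(broken) = 16×352 = 5632
Σ(formed) = 8×428 + 8×D = 3424 + 8D
ΔH = Σ(broken) − Σ(formed) = (5632) − (3424 + 8D) = +2208 − 8D
Setting this equal to +144 kJ gives 8D = 2064, so D = 258 kJ/mol.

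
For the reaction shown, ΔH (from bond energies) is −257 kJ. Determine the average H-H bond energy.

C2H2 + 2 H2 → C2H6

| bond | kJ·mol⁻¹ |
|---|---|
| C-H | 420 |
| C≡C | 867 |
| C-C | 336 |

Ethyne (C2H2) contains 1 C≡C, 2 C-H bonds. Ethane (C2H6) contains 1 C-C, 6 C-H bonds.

D(H-H) ≈ 446 kJ/mol

Let D be the H-H bond energy.
Σ(broken) = 1×867 + 2×420 + 2×D = 1707 + 2D
Σ(formed) = 1×336 + 6×420 = 2856
ΔH = Σ(broken) − Σ(formed) = (1707 + 2D) − (2856) = −1149 + 2D
Setting this equal to −257 kJ gives 2D = 892, so D = 446 kJ/mol.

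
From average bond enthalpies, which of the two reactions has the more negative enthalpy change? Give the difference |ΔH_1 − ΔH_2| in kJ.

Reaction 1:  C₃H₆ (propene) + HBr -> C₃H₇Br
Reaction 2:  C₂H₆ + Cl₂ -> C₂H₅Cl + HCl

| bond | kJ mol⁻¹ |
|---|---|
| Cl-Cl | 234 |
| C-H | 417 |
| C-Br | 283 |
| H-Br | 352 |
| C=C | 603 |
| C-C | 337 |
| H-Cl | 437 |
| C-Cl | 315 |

Reaction 1:
  Bonds broken (reactants):
    C-C: 1 × 337 = 337
    C-H: 6 × 417 = 2502
    C=C: 1 × 603 = 603
    H-Br: 1 × 352 = 352
    Σ(broken) = 3794 kJ
  Bonds formed (products):
    C-Br: 1 × 283 = 283
    C-C: 2 × 337 = 674
    C-H: 7 × 417 = 2919
    Σ(formed) = 3876 kJ
  ΔH_1 = 3794 − 3876 = −82 kJ
Reaction 2:
  Bonds broken (reactants):
    C-C: 1 × 337 = 337
    C-H: 6 × 417 = 2502
    Cl-Cl: 1 × 234 = 234
    Σ(broken) = 3073 kJ
  Bonds formed (products):
    C-C: 1 × 337 = 337
    C-Cl: 1 × 315 = 315
    C-H: 5 × 417 = 2085
    H-Cl: 1 × 437 = 437
    Σ(formed) = 3174 kJ
  ΔH_2 = 3073 − 3174 = −101 kJ
ΔH_1 − ΔH_2 = +19 kJ, so reaction 2 has the more negative ΔH; |ΔH_1 − ΔH_2| = 19 kJ.

Reaction 2, by 19 kJ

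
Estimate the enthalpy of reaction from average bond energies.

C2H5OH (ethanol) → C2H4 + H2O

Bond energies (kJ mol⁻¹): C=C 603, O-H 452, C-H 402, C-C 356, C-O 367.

ΔH ≈ +70 kJ

Bonds broken (reactants):
  C-C: 1 × 356 = 356
  C-H: 5 × 402 = 2010
  C-O: 1 × 367 = 367
  O-H: 1 × 452 = 452
  Σ(broken) = 3185 kJ
Bonds formed (products):
  C-H: 4 × 402 = 1608
  C=C: 1 × 603 = 603
  O-H: 2 × 452 = 904
  Σ(formed) = 3115 kJ
ΔH = Σ(broken) − Σ(formed) = 3185 − 3115 = +70 kJ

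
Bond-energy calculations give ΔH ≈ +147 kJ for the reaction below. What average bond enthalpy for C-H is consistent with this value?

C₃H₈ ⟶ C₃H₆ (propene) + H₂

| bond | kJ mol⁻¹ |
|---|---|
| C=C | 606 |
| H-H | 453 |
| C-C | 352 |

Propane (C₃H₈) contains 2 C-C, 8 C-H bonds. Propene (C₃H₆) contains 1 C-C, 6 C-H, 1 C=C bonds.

D(C-H) ≈ 427 kJ/mol

Let D be the C-H bond energy.
Σ(broken) = 2×352 + 8×D = 704 + 8D
Σ(formed) = 1×352 + 6×D + 1×606 + 1×453 = 1411 + 6D
ΔH = Σ(broken) − Σ(formed) = (704 + 8D) − (1411 + 6D) = −707 + 2D
Setting this equal to +147 kJ gives 2D = 854, so D = 427 kJ/mol.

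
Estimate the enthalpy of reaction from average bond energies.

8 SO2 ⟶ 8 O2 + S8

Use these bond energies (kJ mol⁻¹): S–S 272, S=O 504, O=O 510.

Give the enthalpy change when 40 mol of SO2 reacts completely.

Bonds broken (reactants):
  S=O: 16 × 504 = 8064
  Σ(broken) = 8064 kJ
Bonds formed (products):
  O=O: 8 × 510 = 4080
  S–S: 8 × 272 = 2176
  Σ(formed) = 6256 kJ
ΔH = Σ(broken) − Σ(formed) = 8064 − 6256 = +1808 kJ
For 5× the reaction as written: 5 × (+1808) = +9040 kJ

ΔH = +9040 kJ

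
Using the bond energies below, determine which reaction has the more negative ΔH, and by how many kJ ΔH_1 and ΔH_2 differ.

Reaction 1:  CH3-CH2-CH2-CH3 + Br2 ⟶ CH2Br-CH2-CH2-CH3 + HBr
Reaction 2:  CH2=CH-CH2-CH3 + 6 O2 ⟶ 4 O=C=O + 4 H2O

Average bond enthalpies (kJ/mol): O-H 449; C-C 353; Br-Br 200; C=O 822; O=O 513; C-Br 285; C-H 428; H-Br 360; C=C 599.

Reaction 1:
  Bonds broken (reactants):
    Br-Br: 1 × 200 = 200
    C-C: 3 × 353 = 1059
    C-H: 10 × 428 = 4280
    Σ(broken) = 5539 kJ
  Bonds formed (products):
    C-Br: 1 × 285 = 285
    C-C: 3 × 353 = 1059
    C-H: 9 × 428 = 3852
    H-Br: 1 × 360 = 360
    Σ(formed) = 5556 kJ
  ΔH_1 = 5539 − 5556 = −17 kJ
Reaction 2:
  Bonds broken (reactants):
    C-C: 2 × 353 = 706
    C-H: 8 × 428 = 3424
    C=C: 1 × 599 = 599
    O=O: 6 × 513 = 3078
    Σ(broken) = 7807 kJ
  Bonds formed (products):
    C=O: 8 × 822 = 6576
    O-H: 8 × 449 = 3592
    Σ(formed) = 10168 kJ
  ΔH_2 = 7807 − 10168 = −2361 kJ
ΔH_1 − ΔH_2 = +2344 kJ, so reaction 2 has the more negative ΔH; |ΔH_1 − ΔH_2| = 2344 kJ.

Reaction 2, by 2344 kJ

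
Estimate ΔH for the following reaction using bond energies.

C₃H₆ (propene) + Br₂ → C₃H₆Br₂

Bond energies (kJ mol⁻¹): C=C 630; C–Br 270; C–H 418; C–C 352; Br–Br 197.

ΔH ≈ −65 kJ

Bonds broken (reactants):
  Br–Br: 1 × 197 = 197
  C–C: 1 × 352 = 352
  C–H: 6 × 418 = 2508
  C=C: 1 × 630 = 630
  Σ(broken) = 3687 kJ
Bonds formed (products):
  C–Br: 2 × 270 = 540
  C–C: 2 × 352 = 704
  C–H: 6 × 418 = 2508
  Σ(formed) = 3752 kJ
ΔH = Σ(broken) − Σ(formed) = 3687 − 3752 = −65 kJ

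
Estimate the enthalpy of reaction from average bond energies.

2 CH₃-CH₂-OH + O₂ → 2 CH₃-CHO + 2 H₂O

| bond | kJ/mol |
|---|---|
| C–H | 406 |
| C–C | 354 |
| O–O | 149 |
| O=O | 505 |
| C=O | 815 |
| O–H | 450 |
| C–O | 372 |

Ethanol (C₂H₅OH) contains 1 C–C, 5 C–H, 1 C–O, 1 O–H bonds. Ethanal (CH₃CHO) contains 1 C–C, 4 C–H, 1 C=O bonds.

ΔH ≈ −469 kJ

Bonds broken (reactants):
  C–C: 2 × 354 = 708
  C–H: 10 × 406 = 4060
  C–O: 2 × 372 = 744
  O–H: 2 × 450 = 900
  O=O: 1 × 505 = 505
  Σ(broken) = 6917 kJ
Bonds formed (products):
  C–C: 2 × 354 = 708
  C–H: 8 × 406 = 3248
  C=O: 2 × 815 = 1630
  O–H: 4 × 450 = 1800
  Σ(formed) = 7386 kJ
ΔH = Σ(broken) − Σ(formed) = 6917 − 7386 = −469 kJ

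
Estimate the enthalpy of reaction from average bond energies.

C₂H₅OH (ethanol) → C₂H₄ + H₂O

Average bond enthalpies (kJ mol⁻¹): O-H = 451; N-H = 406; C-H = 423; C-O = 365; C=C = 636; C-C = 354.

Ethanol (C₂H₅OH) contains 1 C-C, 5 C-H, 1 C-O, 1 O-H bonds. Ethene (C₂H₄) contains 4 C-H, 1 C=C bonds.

Bonds broken (reactants):
  C-C: 1 × 354 = 354
  C-H: 5 × 423 = 2115
  C-O: 1 × 365 = 365
  O-H: 1 × 451 = 451
  Σ(broken) = 3285 kJ
Bonds formed (products):
  C-H: 4 × 423 = 1692
  C=C: 1 × 636 = 636
  O-H: 2 × 451 = 902
  Σ(formed) = 3230 kJ
ΔH = Σ(broken) − Σ(formed) = 3285 − 3230 = +55 kJ

ΔH ≈ +55 kJ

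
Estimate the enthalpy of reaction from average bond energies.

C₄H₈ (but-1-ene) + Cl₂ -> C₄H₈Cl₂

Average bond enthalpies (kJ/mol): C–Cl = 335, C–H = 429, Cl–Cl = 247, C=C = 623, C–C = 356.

ΔH ≈ −156 kJ

Bonds broken (reactants):
  C–C: 2 × 356 = 712
  C–H: 8 × 429 = 3432
  C=C: 1 × 623 = 623
  Cl–Cl: 1 × 247 = 247
  Σ(broken) = 5014 kJ
Bonds formed (products):
  C–C: 3 × 356 = 1068
  C–Cl: 2 × 335 = 670
  C–H: 8 × 429 = 3432
  Σ(formed) = 5170 kJ
ΔH = Σ(broken) − Σ(formed) = 5014 − 5170 = −156 kJ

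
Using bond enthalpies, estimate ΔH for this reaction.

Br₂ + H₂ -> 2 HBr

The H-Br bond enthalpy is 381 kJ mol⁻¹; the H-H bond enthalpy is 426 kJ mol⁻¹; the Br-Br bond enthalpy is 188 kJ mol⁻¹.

ΔH ≈ −148 kJ

Bonds broken (reactants):
  Br-Br: 1 × 188 = 188
  H-H: 1 × 426 = 426
  Σ(broken) = 614 kJ
Bonds formed (products):
  H-Br: 2 × 381 = 762
  Σ(formed) = 762 kJ
ΔH = Σ(broken) − Σ(formed) = 614 − 762 = −148 kJ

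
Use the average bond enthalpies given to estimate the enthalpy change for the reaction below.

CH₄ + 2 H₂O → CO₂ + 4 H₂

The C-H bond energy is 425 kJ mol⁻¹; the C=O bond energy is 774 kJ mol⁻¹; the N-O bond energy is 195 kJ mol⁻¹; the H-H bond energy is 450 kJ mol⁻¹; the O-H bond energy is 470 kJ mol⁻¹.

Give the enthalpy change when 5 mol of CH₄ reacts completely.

ΔH = +1160 kJ

Bonds broken (reactants):
  C-H: 4 × 425 = 1700
  O-H: 4 × 470 = 1880
  Σ(broken) = 3580 kJ
Bonds formed (products):
  C=O: 2 × 774 = 1548
  H-H: 4 × 450 = 1800
  Σ(formed) = 3348 kJ
ΔH = Σ(broken) − Σ(formed) = 3580 − 3348 = +232 kJ
For 5× the reaction as written: 5 × (+232) = +1160 kJ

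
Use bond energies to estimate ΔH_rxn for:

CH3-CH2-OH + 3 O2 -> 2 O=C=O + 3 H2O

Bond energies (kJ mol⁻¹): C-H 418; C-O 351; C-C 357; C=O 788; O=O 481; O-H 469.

ΔH ≈ −1256 kJ

Bonds broken (reactants):
  C-C: 1 × 357 = 357
  C-H: 5 × 418 = 2090
  C-O: 1 × 351 = 351
  O-H: 1 × 469 = 469
  O=O: 3 × 481 = 1443
  Σ(broken) = 4710 kJ
Bonds formed (products):
  C=O: 4 × 788 = 3152
  O-H: 6 × 469 = 2814
  Σ(formed) = 5966 kJ
ΔH = Σ(broken) − Σ(formed) = 4710 − 5966 = −1256 kJ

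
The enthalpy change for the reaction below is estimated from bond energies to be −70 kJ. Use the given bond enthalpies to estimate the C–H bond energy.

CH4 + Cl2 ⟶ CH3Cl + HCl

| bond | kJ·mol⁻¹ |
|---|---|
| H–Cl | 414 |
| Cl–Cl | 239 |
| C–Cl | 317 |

D(C–H) ≈ 422 kJ/mol

Let D be the C–H bond energy.
Σ(broken) = 4×D + 1×239 = 239 + 4D
Σ(formed) = 1×317 + 3×D + 1×414 = 731 + 3D
ΔH = Σ(broken) − Σ(formed) = (239 + 4D) − (731 + 3D) = −492 + D
Setting this equal to −70 kJ gives D = 422 kJ/mol.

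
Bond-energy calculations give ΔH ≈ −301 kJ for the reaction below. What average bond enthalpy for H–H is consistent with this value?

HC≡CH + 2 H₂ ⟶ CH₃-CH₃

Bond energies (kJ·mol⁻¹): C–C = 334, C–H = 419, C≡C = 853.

D(H–H) ≈ 428 kJ/mol

Let D be the H–H bond energy.
Σ(broken) = 1×853 + 2×419 + 2×D = 1691 + 2D
Σ(formed) = 1×334 + 6×419 = 2848
ΔH = Σ(broken) − Σ(formed) = (1691 + 2D) − (2848) = −1157 + 2D
Setting this equal to −301 kJ gives 2D = 856, so D = 428 kJ/mol.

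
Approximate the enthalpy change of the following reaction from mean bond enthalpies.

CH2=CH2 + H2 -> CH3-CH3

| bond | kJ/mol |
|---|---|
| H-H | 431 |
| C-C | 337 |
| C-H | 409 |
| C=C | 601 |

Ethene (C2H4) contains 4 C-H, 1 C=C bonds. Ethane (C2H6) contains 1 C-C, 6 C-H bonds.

Bonds broken (reactants):
  C-H: 4 × 409 = 1636
  C=C: 1 × 601 = 601
  H-H: 1 × 431 = 431
  Σ(broken) = 2668 kJ
Bonds formed (products):
  C-C: 1 × 337 = 337
  C-H: 6 × 409 = 2454
  Σ(formed) = 2791 kJ
ΔH = Σ(broken) − Σ(formed) = 2668 − 2791 = −123 kJ

ΔH ≈ −123 kJ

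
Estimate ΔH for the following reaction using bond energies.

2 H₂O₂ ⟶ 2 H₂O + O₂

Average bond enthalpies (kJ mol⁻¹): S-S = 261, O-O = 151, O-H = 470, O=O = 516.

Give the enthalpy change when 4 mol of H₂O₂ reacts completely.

ΔH = −428 kJ

Bonds broken (reactants):
  O-H: 4 × 470 = 1880
  O-O: 2 × 151 = 302
  Σ(broken) = 2182 kJ
Bonds formed (products):
  O-H: 4 × 470 = 1880
  O=O: 1 × 516 = 516
  Σ(formed) = 2396 kJ
ΔH = Σ(broken) − Σ(formed) = 2182 − 2396 = −214 kJ
For 2× the reaction as written: 2 × (−214) = −428 kJ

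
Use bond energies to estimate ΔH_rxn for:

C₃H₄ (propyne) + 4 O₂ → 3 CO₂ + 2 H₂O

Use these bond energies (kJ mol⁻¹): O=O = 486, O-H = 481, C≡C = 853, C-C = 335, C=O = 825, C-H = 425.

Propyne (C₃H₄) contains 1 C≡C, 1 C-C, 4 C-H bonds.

ΔH ≈ −2042 kJ

Bonds broken (reactants):
  C≡C: 1 × 853 = 853
  C-C: 1 × 335 = 335
  C-H: 4 × 425 = 1700
  O=O: 4 × 486 = 1944
  Σ(broken) = 4832 kJ
Bonds formed (products):
  C=O: 6 × 825 = 4950
  O-H: 4 × 481 = 1924
  Σ(formed) = 6874 kJ
ΔH = Σ(broken) − Σ(formed) = 4832 − 6874 = −2042 kJ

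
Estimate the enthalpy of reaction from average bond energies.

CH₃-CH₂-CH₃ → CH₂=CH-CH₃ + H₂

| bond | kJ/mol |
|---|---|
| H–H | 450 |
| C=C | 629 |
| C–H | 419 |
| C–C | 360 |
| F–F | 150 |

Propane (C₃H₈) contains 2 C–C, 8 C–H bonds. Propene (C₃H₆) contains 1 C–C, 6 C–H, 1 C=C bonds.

ΔH ≈ +119 kJ

Bonds broken (reactants):
  C–C: 2 × 360 = 720
  C–H: 8 × 419 = 3352
  Σ(broken) = 4072 kJ
Bonds formed (products):
  C–C: 1 × 360 = 360
  C–H: 6 × 419 = 2514
  C=C: 1 × 629 = 629
  H–H: 1 × 450 = 450
  Σ(formed) = 3953 kJ
ΔH = Σ(broken) − Σ(formed) = 4072 − 3953 = +119 kJ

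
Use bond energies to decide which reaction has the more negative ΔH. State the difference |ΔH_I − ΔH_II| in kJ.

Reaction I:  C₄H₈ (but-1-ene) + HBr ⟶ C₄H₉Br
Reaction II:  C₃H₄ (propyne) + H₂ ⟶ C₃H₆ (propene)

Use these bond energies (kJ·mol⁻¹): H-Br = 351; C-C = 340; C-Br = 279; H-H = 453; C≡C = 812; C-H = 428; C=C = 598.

Reaction I:
  Bonds broken (reactants):
    C-C: 2 × 340 = 680
    C-H: 8 × 428 = 3424
    C=C: 1 × 598 = 598
    H-Br: 1 × 351 = 351
    Σ(broken) = 5053 kJ
  Bonds formed (products):
    C-Br: 1 × 279 = 279
    C-C: 3 × 340 = 1020
    C-H: 9 × 428 = 3852
    Σ(formed) = 5151 kJ
  ΔH_I = 5053 − 5151 = −98 kJ
Reaction II:
  Bonds broken (reactants):
    C≡C: 1 × 812 = 812
    C-C: 1 × 340 = 340
    C-H: 4 × 428 = 1712
    H-H: 1 × 453 = 453
    Σ(broken) = 3317 kJ
  Bonds formed (products):
    C-C: 1 × 340 = 340
    C-H: 6 × 428 = 2568
    C=C: 1 × 598 = 598
    Σ(formed) = 3506 kJ
  ΔH_II = 3317 − 3506 = −189 kJ
ΔH_I − ΔH_II = +91 kJ, so reaction II has the more negative ΔH; |ΔH_I − ΔH_II| = 91 kJ.

Reaction II, by 91 kJ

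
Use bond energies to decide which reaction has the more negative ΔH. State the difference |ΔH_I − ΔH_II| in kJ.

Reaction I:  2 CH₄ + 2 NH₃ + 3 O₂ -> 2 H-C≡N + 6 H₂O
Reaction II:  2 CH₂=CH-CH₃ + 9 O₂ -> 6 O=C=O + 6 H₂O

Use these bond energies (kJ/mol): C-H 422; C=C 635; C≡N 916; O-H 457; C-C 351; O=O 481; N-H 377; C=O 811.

Reaction I:
  Bonds broken (reactants):
    C-H: 8 × 422 = 3376
    N-H: 6 × 377 = 2262
    O=O: 3 × 481 = 1443
    Σ(broken) = 7081 kJ
  Bonds formed (products):
    C≡N: 2 × 916 = 1832
    C-H: 2 × 422 = 844
    O-H: 12 × 457 = 5484
    Σ(formed) = 8160 kJ
  ΔH_I = 7081 − 8160 = −1079 kJ
Reaction II:
  Bonds broken (reactants):
    C-C: 2 × 351 = 702
    C-H: 12 × 422 = 5064
    C=C: 2 × 635 = 1270
    O=O: 9 × 481 = 4329
    Σ(broken) = 11365 kJ
  Bonds formed (products):
    C=O: 12 × 811 = 9732
    O-H: 12 × 457 = 5484
    Σ(formed) = 15216 kJ
  ΔH_II = 11365 − 15216 = −3851 kJ
ΔH_I − ΔH_II = +2772 kJ, so reaction II has the more negative ΔH; |ΔH_I − ΔH_II| = 2772 kJ.

Reaction II, by 2772 kJ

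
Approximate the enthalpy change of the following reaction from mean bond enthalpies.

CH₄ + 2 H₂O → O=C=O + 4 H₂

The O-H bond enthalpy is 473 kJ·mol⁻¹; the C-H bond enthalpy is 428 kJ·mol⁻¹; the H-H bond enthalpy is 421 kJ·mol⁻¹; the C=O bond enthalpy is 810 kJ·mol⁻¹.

Bonds broken (reactants):
  C-H: 4 × 428 = 1712
  O-H: 4 × 473 = 1892
  Σ(broken) = 3604 kJ
Bonds formed (products):
  C=O: 2 × 810 = 1620
  H-H: 4 × 421 = 1684
  Σ(formed) = 3304 kJ
ΔH = Σ(broken) − Σ(formed) = 3604 − 3304 = +300 kJ

ΔH ≈ +300 kJ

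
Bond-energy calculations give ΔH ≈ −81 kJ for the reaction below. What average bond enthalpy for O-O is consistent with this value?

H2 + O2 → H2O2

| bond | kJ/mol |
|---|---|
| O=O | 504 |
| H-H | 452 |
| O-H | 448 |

D(O-O) ≈ 141 kJ/mol

Let D be the O-O bond energy.
Σ(broken) = 1×452 + 1×504 = 956
Σ(formed) = 2×448 + 1×D = 896 + D
ΔH = Σ(broken) − Σ(formed) = (956) − (896 + D) = +60 − D
Setting this equal to −81 kJ gives D = 141 kJ/mol.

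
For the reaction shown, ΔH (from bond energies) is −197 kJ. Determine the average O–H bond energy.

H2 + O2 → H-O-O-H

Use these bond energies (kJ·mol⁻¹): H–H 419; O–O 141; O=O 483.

Let D be the O–H bond energy.
Σ(broken) = 1×419 + 1×483 = 902
Σ(formed) = 2×D + 1×141 = 141 + 2D
ΔH = Σ(broken) − Σ(formed) = (902) − (141 + 2D) = +761 − 2D
Setting this equal to −197 kJ gives 2D = 958, so D = 479 kJ/mol.

D(O–H) ≈ 479 kJ/mol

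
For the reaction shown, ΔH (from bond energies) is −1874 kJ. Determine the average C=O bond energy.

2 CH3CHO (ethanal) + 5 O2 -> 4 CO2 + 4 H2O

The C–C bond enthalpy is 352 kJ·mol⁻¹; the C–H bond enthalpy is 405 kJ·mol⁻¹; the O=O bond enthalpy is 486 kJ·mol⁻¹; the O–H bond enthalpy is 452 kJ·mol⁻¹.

Let D be the C=O bond energy.
Σ(broken) = 2×352 + 8×405 + 2×D + 5×486 = 6374 + 2D
Σ(formed) = 8×D + 8×452 = 3616 + 8D
ΔH = Σ(broken) − Σ(formed) = (6374 + 2D) − (3616 + 8D) = +2758 − 6D
Setting this equal to −1874 kJ gives 6D = 4632, so D = 772 kJ/mol.

D(C=O) ≈ 772 kJ/mol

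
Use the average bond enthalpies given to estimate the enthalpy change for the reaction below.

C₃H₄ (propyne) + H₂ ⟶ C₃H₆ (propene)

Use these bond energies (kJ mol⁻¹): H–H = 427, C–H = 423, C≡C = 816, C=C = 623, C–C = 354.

Bonds broken (reactants):
  C≡C: 1 × 816 = 816
  C–C: 1 × 354 = 354
  C–H: 4 × 423 = 1692
  H–H: 1 × 427 = 427
  Σ(broken) = 3289 kJ
Bonds formed (products):
  C–C: 1 × 354 = 354
  C–H: 6 × 423 = 2538
  C=C: 1 × 623 = 623
  Σ(formed) = 3515 kJ
ΔH = Σ(broken) − Σ(formed) = 3289 − 3515 = −226 kJ

ΔH ≈ −226 kJ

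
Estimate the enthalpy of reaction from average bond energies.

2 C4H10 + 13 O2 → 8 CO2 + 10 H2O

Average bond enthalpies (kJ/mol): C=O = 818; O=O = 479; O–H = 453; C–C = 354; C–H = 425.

Bonds broken (reactants):
  C–C: 6 × 354 = 2124
  C–H: 20 × 425 = 8500
  O=O: 13 × 479 = 6227
  Σ(broken) = 16851 kJ
Bonds formed (products):
  C=O: 16 × 818 = 13088
  O–H: 20 × 453 = 9060
  Σ(formed) = 22148 kJ
ΔH = Σ(broken) − Σ(formed) = 16851 − 22148 = −5297 kJ

ΔH ≈ −5297 kJ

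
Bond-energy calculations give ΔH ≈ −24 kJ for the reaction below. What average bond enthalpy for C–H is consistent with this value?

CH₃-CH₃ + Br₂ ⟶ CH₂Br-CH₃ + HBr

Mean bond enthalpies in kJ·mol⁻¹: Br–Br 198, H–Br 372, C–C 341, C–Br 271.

D(C–H) ≈ 421 kJ/mol

Let D be the C–H bond energy.
Σ(broken) = 1×198 + 1×341 + 6×D = 539 + 6D
Σ(formed) = 1×271 + 1×341 + 5×D + 1×372 = 984 + 5D
ΔH = Σ(broken) − Σ(formed) = (539 + 6D) − (984 + 5D) = −445 + D
Setting this equal to −24 kJ gives D = 421 kJ/mol.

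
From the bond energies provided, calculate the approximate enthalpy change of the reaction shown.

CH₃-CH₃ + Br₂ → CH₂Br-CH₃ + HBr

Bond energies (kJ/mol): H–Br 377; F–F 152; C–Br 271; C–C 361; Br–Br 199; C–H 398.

Bonds broken (reactants):
  Br–Br: 1 × 199 = 199
  C–C: 1 × 361 = 361
  C–H: 6 × 398 = 2388
  Σ(broken) = 2948 kJ
Bonds formed (products):
  C–Br: 1 × 271 = 271
  C–C: 1 × 361 = 361
  C–H: 5 × 398 = 1990
  H–Br: 1 × 377 = 377
  Σ(formed) = 2999 kJ
ΔH = Σ(broken) − Σ(formed) = 2948 − 2999 = −51 kJ

ΔH ≈ −51 kJ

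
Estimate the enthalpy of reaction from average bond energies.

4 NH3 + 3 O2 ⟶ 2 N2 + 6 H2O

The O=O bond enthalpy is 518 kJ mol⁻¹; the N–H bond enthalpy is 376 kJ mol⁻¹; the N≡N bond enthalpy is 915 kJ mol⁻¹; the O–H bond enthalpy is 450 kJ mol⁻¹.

ΔH ≈ −1164 kJ

Bonds broken (reactants):
  N–H: 12 × 376 = 4512
  O=O: 3 × 518 = 1554
  Σ(broken) = 6066 kJ
Bonds formed (products):
  N≡N: 2 × 915 = 1830
  O–H: 12 × 450 = 5400
  Σ(formed) = 7230 kJ
ΔH = Σ(broken) − Σ(formed) = 6066 − 7230 = −1164 kJ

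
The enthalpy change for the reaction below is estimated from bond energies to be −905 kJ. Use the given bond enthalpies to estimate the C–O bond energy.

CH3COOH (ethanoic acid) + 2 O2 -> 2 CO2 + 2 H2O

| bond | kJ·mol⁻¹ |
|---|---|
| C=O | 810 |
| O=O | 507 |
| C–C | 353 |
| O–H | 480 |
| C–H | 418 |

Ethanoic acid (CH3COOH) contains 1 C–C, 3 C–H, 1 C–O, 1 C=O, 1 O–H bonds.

Let D be the C–O bond energy.
Σ(broken) = 1×353 + 3×418 + 1×D + 1×810 + 1×480 + 2×507 = 3911 + D
Σ(formed) = 4×810 + 4×480 = 5160
ΔH = Σ(broken) − Σ(formed) = (3911 + D) − (5160) = −1249 + D
Setting this equal to −905 kJ gives D = 344 kJ/mol.

D(C–O) ≈ 344 kJ/mol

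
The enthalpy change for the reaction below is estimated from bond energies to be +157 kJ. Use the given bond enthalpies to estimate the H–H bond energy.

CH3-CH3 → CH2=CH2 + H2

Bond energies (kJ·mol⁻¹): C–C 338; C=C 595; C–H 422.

Let D be the H–H bond energy.
Σ(broken) = 1×338 + 6×422 = 2870
Σ(formed) = 4×422 + 1×595 + 1×D = 2283 + D
ΔH = Σ(broken) − Σ(formed) = (2870) − (2283 + D) = +587 − D
Setting this equal to +157 kJ gives D = 430 kJ/mol.

D(H–H) ≈ 430 kJ/mol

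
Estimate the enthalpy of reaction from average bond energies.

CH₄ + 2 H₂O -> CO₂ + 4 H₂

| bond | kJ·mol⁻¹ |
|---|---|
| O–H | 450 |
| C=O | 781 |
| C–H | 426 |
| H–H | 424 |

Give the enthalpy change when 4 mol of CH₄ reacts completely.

ΔH = +984 kJ

Bonds broken (reactants):
  C–H: 4 × 426 = 1704
  O–H: 4 × 450 = 1800
  Σ(broken) = 3504 kJ
Bonds formed (products):
  C=O: 2 × 781 = 1562
  H–H: 4 × 424 = 1696
  Σ(formed) = 3258 kJ
ΔH = Σ(broken) − Σ(formed) = 3504 − 3258 = +246 kJ
For 4× the reaction as written: 4 × (+246) = +984 kJ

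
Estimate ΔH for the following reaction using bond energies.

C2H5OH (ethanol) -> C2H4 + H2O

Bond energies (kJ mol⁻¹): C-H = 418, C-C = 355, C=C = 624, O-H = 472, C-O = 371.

Bonds broken (reactants):
  C-C: 1 × 355 = 355
  C-H: 5 × 418 = 2090
  C-O: 1 × 371 = 371
  O-H: 1 × 472 = 472
  Σ(broken) = 3288 kJ
Bonds formed (products):
  C-H: 4 × 418 = 1672
  C=C: 1 × 624 = 624
  O-H: 2 × 472 = 944
  Σ(formed) = 3240 kJ
ΔH = Σ(broken) − Σ(formed) = 3288 − 3240 = +48 kJ

ΔH ≈ +48 kJ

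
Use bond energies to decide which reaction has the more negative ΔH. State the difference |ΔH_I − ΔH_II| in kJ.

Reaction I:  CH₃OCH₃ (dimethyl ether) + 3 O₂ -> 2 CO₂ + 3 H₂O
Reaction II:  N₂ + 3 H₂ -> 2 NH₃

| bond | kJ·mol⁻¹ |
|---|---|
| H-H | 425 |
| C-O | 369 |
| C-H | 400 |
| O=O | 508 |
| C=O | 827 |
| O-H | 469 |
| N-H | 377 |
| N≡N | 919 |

Reaction I:
  Bonds broken (reactants):
    C-H: 6 × 400 = 2400
    C-O: 2 × 369 = 738
    O=O: 3 × 508 = 1524
    Σ(broken) = 4662 kJ
  Bonds formed (products):
    C=O: 4 × 827 = 3308
    O-H: 6 × 469 = 2814
    Σ(formed) = 6122 kJ
  ΔH_I = 4662 − 6122 = −1460 kJ
Reaction II:
  Bonds broken (reactants):
    H-H: 3 × 425 = 1275
    N≡N: 1 × 919 = 919
    Σ(broken) = 2194 kJ
  Bonds formed (products):
    N-H: 6 × 377 = 2262
    Σ(formed) = 2262 kJ
  ΔH_II = 2194 − 2262 = −68 kJ
ΔH_I − ΔH_II = −1392 kJ, so reaction I has the more negative ΔH; |ΔH_I − ΔH_II| = 1392 kJ.

Reaction I, by 1392 kJ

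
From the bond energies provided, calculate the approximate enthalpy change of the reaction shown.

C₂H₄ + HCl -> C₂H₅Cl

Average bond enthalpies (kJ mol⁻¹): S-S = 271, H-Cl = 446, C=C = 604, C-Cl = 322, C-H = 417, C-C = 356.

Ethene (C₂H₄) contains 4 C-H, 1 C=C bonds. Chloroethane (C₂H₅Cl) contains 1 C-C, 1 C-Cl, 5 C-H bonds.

ΔH ≈ −45 kJ

Bonds broken (reactants):
  C-H: 4 × 417 = 1668
  C=C: 1 × 604 = 604
  H-Cl: 1 × 446 = 446
  Σ(broken) = 2718 kJ
Bonds formed (products):
  C-C: 1 × 356 = 356
  C-Cl: 1 × 322 = 322
  C-H: 5 × 417 = 2085
  Σ(formed) = 2763 kJ
ΔH = Σ(broken) − Σ(formed) = 2718 − 2763 = −45 kJ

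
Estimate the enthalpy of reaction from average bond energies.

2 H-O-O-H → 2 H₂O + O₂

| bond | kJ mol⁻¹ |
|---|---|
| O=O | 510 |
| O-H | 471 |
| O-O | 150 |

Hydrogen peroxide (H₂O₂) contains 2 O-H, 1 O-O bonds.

Bonds broken (reactants):
  O-H: 4 × 471 = 1884
  O-O: 2 × 150 = 300
  Σ(broken) = 2184 kJ
Bonds formed (products):
  O-H: 4 × 471 = 1884
  O=O: 1 × 510 = 510
  Σ(formed) = 2394 kJ
ΔH = Σ(broken) − Σ(formed) = 2184 − 2394 = −210 kJ

ΔH ≈ −210 kJ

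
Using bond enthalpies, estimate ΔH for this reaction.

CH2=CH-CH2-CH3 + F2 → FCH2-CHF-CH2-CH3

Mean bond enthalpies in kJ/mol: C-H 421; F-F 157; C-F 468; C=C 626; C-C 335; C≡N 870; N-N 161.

Bonds broken (reactants):
  C-C: 2 × 335 = 670
  C-H: 8 × 421 = 3368
  C=C: 1 × 626 = 626
  F-F: 1 × 157 = 157
  Σ(broken) = 4821 kJ
Bonds formed (products):
  C-C: 3 × 335 = 1005
  C-F: 2 × 468 = 936
  C-H: 8 × 421 = 3368
  Σ(formed) = 5309 kJ
ΔH = Σ(broken) − Σ(formed) = 4821 − 5309 = −488 kJ

ΔH ≈ −488 kJ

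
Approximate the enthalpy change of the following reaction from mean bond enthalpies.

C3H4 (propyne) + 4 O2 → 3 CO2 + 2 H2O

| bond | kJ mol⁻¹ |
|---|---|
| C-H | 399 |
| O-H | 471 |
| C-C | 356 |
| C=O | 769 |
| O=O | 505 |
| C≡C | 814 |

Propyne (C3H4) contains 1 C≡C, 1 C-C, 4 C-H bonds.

Bonds broken (reactants):
  C≡C: 1 × 814 = 814
  C-C: 1 × 356 = 356
  C-H: 4 × 399 = 1596
  O=O: 4 × 505 = 2020
  Σ(broken) = 4786 kJ
Bonds formed (products):
  C=O: 6 × 769 = 4614
  O-H: 4 × 471 = 1884
  Σ(formed) = 6498 kJ
ΔH = Σ(broken) − Σ(formed) = 4786 − 6498 = −1712 kJ

ΔH ≈ −1712 kJ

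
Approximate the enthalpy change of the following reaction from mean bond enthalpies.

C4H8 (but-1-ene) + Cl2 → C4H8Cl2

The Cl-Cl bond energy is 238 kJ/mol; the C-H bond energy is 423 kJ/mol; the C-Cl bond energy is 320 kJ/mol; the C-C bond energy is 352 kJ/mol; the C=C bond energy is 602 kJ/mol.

Bonds broken (reactants):
  C-C: 2 × 352 = 704
  C-H: 8 × 423 = 3384
  C=C: 1 × 602 = 602
  Cl-Cl: 1 × 238 = 238
  Σ(broken) = 4928 kJ
Bonds formed (products):
  C-C: 3 × 352 = 1056
  C-Cl: 2 × 320 = 640
  C-H: 8 × 423 = 3384
  Σ(formed) = 5080 kJ
ΔH = Σ(broken) − Σ(formed) = 4928 − 5080 = −152 kJ

ΔH ≈ −152 kJ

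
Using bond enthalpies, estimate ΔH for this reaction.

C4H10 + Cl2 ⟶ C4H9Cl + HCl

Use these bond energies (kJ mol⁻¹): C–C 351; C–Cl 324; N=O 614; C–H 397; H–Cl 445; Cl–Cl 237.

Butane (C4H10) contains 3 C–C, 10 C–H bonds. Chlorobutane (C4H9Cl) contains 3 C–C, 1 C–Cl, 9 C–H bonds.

Bonds broken (reactants):
  C–C: 3 × 351 = 1053
  C–H: 10 × 397 = 3970
  Cl–Cl: 1 × 237 = 237
  Σ(broken) = 5260 kJ
Bonds formed (products):
  C–C: 3 × 351 = 1053
  C–Cl: 1 × 324 = 324
  C–H: 9 × 397 = 3573
  H–Cl: 1 × 445 = 445
  Σ(formed) = 5395 kJ
ΔH = Σ(broken) − Σ(formed) = 5260 − 5395 = −135 kJ

ΔH ≈ −135 kJ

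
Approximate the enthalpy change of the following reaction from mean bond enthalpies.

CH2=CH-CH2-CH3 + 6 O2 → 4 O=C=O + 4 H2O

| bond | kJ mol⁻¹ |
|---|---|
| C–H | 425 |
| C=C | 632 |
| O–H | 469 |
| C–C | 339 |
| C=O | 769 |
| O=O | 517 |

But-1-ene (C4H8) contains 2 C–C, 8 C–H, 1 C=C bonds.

Bonds broken (reactants):
  C–C: 2 × 339 = 678
  C–H: 8 × 425 = 3400
  C=C: 1 × 632 = 632
  O=O: 6 × 517 = 3102
  Σ(broken) = 7812 kJ
Bonds formed (products):
  C=O: 8 × 769 = 6152
  O–H: 8 × 469 = 3752
  Σ(formed) = 9904 kJ
ΔH = Σ(broken) − Σ(formed) = 7812 − 9904 = −2092 kJ

ΔH ≈ −2092 kJ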